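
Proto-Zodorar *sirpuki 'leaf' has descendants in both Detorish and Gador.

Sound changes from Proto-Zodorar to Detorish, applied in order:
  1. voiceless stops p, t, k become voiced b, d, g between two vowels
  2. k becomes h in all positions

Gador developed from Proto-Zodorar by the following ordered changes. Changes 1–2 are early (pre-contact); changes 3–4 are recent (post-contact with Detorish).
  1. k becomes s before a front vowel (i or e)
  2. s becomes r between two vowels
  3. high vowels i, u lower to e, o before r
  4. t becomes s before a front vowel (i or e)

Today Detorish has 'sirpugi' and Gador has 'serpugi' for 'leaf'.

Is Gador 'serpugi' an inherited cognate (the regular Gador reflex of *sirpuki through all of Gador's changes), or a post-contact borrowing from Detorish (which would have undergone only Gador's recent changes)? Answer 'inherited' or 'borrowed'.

borrowed

If inherited, *sirpuki would pass through all of Gador's changes:
Gador: *sirpuki
  sirpuki → sirpusi   [palatalisation]
  sirpusi → sirpuri   [rhotacism]
  sirpuri → serpori   [pre-rhotic lowering]
  serpori (rule 4 does not apply)
  giving Gador serpori.
If borrowed from Detorish 'sirpugi' after the early changes, it would undergo only the recent ones:
  rule 3 (pre-rhotic lowering): sirpugi → serpugi
  rule 4 (palatalisation): no change (serpugi)
  ⇒ as a loan: serpugi
Gador 'serpugi' matches the loan outcome 'serpugi', not the inherited 'serpori' — it skipped the early Gador changes, so it was borrowed from Detorish.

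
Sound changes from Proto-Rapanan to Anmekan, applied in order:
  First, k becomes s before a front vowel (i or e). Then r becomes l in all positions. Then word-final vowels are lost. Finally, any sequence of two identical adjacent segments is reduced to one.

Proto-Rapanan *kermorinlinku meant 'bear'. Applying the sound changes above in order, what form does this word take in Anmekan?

selmolinlink

Anmekan: start from *kermorinlinku.
  rule 1 (palatalisation): kermorinlinku → sermorinlinku
  rule 2 (unconditioned shift): sermorinlinku → selmolinlinku
  rule 3 (apocope): selmolinlinku → selmolinlink
  rule 4: no change — selmolinlink
  ⇒ Anmekan selmolinlink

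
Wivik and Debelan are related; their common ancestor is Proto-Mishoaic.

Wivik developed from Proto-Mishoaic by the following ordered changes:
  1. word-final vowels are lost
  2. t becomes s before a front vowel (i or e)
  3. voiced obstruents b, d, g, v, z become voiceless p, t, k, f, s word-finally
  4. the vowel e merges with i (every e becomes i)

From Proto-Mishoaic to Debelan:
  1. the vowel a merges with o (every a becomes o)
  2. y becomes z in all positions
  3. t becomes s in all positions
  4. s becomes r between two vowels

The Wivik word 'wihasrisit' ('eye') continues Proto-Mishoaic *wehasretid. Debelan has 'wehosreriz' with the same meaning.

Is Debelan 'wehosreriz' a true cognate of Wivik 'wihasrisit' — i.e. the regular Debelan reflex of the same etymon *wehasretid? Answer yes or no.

Derive the expected Debelan reflex of *wehasretid:
Debelan: *wehasretid
  wehasretid → wehosretid   [vowel merger]
  wehosretid (rule 2 does not apply)
  wehosretid → wehosresid   [unconditioned shift]
  wehosresid → wehosrerid   [rhotacism]
  giving Debelan wehosrerid.
The regular Debelan reflex would be 'wehosrerid', but the attested form is 'wehosreriz'. The correspondence is irregular, so they are not cognates (the Debelan form has a different source).

no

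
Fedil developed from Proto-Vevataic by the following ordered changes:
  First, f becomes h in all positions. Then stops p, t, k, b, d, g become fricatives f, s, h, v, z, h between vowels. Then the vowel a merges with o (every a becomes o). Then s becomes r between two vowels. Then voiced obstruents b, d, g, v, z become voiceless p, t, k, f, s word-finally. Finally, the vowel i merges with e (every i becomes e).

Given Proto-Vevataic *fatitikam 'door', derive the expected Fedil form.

horerehom

Fedil: *fatitikam > hatitikam > hasisiham > hosisihom > horirihom > horerehom  (by unconditioned shift, intervocalic lenition, vowel merger, rhotacism, vowel merger)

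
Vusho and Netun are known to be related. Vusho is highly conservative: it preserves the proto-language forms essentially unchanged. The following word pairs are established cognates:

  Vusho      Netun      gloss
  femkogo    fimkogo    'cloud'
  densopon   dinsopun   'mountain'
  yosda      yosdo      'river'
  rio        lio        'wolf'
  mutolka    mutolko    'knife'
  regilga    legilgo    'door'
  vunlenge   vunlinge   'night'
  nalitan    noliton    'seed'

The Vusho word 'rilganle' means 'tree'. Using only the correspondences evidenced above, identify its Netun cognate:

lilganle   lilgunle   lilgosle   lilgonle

lilgonle

rio ~ lio — Vusho r corresponds to Netun l word-initially before a front vowel.
nalitan ~ noliton — Vusho a corresponds to Netun o after a consonant, before a nasal.
Applying these to Vusho 'rilganle':
  rilganle → lilganle   (r→l word-initially before a front vowel)
  lilganle → lilgonle   (a→o after a consonant, before a nasal)
So the Netun cognate is 'lilgonle'.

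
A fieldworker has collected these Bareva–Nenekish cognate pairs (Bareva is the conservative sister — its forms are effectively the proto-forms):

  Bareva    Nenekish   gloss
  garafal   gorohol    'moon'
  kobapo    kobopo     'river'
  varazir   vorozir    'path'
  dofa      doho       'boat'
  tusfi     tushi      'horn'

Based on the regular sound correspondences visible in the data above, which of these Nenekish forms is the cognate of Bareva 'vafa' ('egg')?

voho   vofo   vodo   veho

garafal ~ gorohol — Bareva a corresponds to Nenekish o after a consonant, before a labial obstruent.
garafal ~ gorohol, dofa ~ doho — Bareva f corresponds to Nenekish h between vowels (before a back vowel).
dofa ~ doho — Bareva a corresponds to Nenekish o word-finally.
Applying these to Bareva 'vafa':
  vafa → vofa   (a→o after a consonant, before a labial obstruent)
  vofa → voha   (f→h between vowels (before a back vowel))
  voha → voho   (a→o word-finally)
So the Nenekish cognate is 'voho'.

voho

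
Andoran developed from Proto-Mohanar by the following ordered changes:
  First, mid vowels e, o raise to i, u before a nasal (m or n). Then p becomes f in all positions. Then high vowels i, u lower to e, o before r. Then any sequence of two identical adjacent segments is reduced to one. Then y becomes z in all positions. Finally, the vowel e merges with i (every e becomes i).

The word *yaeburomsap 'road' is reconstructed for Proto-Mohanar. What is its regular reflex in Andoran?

zaiborumsaf

Andoran: start from *yaeburomsap.
  rule 1 (pre-nasal raising): yaeburomsap → yaeburumsap
  rule 2 (unconditioned shift): yaeburumsap → yaeburumsaf
  rule 3 (pre-rhotic lowering): yaeburumsaf → yaeborumsaf
  rule 4: no change — yaeborumsaf
  rule 5 (unconditioned shift): yaeborumsaf → zaeborumsaf
  rule 6 (vowel merger): zaeborumsaf → zaiborumsaf
  ⇒ Andoran zaiborumsaf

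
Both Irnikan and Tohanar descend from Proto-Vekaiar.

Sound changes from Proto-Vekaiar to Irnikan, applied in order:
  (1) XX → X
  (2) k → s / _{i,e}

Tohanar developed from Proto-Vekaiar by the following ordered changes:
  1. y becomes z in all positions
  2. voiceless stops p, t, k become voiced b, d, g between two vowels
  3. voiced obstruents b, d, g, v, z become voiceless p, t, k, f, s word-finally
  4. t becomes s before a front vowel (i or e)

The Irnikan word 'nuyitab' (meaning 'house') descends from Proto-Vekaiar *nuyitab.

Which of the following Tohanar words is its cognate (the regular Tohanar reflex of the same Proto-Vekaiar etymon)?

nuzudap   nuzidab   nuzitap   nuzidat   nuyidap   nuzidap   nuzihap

Tohanar: start from *nuyitab.
  rule 1 (unconditioned shift): nuyitab → nuzitab
  rule 2 (intervocalic voicing): nuzitab → nuzidab
  rule 3 (final devoicing): nuzidab → nuzidap
  rule 4: no change — nuzidap
  ⇒ Tohanar nuzidap
The other candidates each miss or misapply at least one Tohanar change.

nuzidap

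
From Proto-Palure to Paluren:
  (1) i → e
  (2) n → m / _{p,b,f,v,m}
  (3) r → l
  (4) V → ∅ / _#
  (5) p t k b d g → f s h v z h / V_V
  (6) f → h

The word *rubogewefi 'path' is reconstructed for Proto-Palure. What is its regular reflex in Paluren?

luvoheweh

Paluren: *rubogewefi
  rubogewefi → rubogewefe   [vowel merger]
  rubogewefe (rule 2 does not apply)
  rubogewefe → lubogewefe   [unconditioned shift]
  lubogewefe → lubogewef   [apocope]
  lubogewef → luvohewef   [intervocalic lenition]
  luvohewef → luvoheweh   [unconditioned shift]
  giving Paluren luvoheweh.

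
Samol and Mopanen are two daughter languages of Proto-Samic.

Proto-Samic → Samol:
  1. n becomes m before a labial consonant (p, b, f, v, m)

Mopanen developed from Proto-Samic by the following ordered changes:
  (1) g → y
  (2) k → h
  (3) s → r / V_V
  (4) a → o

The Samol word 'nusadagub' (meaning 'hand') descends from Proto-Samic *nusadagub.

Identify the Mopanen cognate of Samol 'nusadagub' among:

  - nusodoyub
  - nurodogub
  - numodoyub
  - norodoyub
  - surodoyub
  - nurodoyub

Mopanen: start from *nusadagub.
  rule 1 (unconditioned shift): nusadagub → nusadayub
  rule 2: no change — nusadayub
  rule 3 (rhotacism): nusadayub → nuradayub
  rule 4 (vowel merger): nuradayub → nurodoyub
  ⇒ Mopanen nurodoyub
Among the options, 'nurodoyub' alone shows every Mopanen change applied in order.

nurodoyub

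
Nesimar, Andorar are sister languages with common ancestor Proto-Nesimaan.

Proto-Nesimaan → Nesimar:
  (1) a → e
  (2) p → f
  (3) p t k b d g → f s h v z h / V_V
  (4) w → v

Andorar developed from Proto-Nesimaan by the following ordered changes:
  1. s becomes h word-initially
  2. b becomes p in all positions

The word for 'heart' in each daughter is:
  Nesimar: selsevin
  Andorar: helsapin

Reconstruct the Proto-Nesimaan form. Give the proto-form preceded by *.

*selsabin

Position 6: Nesimar has v, Andorar has p. Taking the neighbouring segments as reconstructed: Nesimar v could go back to *b or *v or *w; Andorar p could go back to *p or *b — the one source consistent with every daughter is *b.
Position 5: Nesimar has e, Andorar has a. Andorar preserves a here (none of its changes turn any other segment into a), so the proto-segment is *a.
This points to *selsabin. Verify forward in each daughter:
Nesimar: *selsabin > selsebin > selsevin  (by vowel merger, intervocalic lenition)
Andorar: *selsabin
  selsabin → helsabin   [debuccalisation]
  helsabin → helsapin   [unconditioned shift]
  giving Andorar helsapin.
Only *selsabin yields all of Nesimar selsevin, Andorar helsapin.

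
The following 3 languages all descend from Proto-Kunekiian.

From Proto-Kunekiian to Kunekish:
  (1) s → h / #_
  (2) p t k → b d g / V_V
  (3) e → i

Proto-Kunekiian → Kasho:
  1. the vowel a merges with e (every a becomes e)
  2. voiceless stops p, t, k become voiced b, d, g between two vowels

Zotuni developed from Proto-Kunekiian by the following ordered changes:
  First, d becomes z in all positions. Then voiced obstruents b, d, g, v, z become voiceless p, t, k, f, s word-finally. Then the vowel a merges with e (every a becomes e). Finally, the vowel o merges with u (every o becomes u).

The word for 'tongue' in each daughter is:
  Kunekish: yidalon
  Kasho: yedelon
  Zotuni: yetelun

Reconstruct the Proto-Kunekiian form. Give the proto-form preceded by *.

Position 2: Kunekish has i, Kasho has e, Zotuni has e. Taking the neighbouring segments as reconstructed: Kunekish i could go back to *e or *i; Kasho e could go back to *a or *e; Zotuni e could go back to *a or *e — the one source consistent with every daughter is *e.
Position 6: Kunekish has o, Kasho has o, Zotuni has u. Kunekish preserves o here (none of its changes turn any other segment into o), so the proto-segment is *o.
Position 4: Kunekish has a, Kasho has e, Zotuni has e. Kunekish preserves a here (none of its changes turn any other segment into a), so the proto-segment is *a.
Continuing position by position gives *yetalon; check it forward:
Kunekish: *yetalon > yedalon > yidalon  (by intervocalic voicing, vowel merger)
Kasho: start from *yetalon.
  rule 1 (vowel merger): yetalon → yetelon
  rule 2 (intervocalic voicing): yetelon → yedelon
  ⇒ Kasho yedelon
Zotuni: start from *yetalon.
  rule 1: no change — yetalon
  rule 2: no change — yetalon
  rule 3 (vowel merger): yetalon → yetelon
  rule 4 (vowel merger): yetelon → yetelun
  ⇒ Zotuni yetelun
No other proto-form is consistent with every reflex, so the reconstruction is *yetalon.

*yetalon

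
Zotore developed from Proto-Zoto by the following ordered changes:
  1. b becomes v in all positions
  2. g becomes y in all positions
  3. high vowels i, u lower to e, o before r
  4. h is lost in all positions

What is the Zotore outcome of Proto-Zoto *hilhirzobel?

ilerzovel

Zotore: *hilhirzobel
  hilhirzobel → hilhirzovel   [unconditioned shift]
  hilhirzovel (rule 2 does not apply)
  hilhirzovel → hilherzovel   [pre-rhotic lowering]
  hilherzovel → ilerzovel   [h-loss]
  giving Zotore ilerzovel.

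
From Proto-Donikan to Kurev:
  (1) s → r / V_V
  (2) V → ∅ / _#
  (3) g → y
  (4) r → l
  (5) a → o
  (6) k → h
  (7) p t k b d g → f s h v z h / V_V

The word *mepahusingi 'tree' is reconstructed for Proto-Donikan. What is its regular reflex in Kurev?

Kurev: start from *mepahusingi.
  rule 1 (rhotacism): mepahusingi → mepahuringi
  rule 2 (apocope): mepahuringi → mepahuring
  rule 3 (unconditioned shift): mepahuring → mepahuriny
  rule 4 (unconditioned shift): mepahuriny → mepahuliny
  rule 5 (vowel merger): mepahuliny → mepohuliny
  rule 6: no change — mepohuliny
  rule 7 (intervocalic lenition): mepohuliny → mefohuliny
  ⇒ Kurev mefohuliny

mefohuliny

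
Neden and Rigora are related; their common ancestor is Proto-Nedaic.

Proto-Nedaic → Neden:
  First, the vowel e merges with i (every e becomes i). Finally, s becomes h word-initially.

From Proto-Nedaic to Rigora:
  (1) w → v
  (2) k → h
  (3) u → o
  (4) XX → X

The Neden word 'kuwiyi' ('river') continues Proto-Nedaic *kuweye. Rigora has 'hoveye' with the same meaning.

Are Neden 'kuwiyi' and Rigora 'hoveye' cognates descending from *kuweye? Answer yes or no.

Derive the expected Rigora reflex of *kuweye:
Rigora: *kuweye > kuveye > huveye > hoveye  (by unconditioned shift, unconditioned shift, vowel merger)
Rigora 'hoveye' matches the regular reflex exactly, so the pair is cognate.

yes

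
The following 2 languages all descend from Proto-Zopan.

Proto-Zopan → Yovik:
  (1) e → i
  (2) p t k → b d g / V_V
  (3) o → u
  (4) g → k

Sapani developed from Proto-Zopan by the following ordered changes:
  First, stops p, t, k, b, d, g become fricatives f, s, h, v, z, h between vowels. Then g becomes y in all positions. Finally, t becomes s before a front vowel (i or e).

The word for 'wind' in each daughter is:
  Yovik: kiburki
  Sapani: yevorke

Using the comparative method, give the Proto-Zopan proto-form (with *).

*geborke

Position 1: Yovik has k, Sapani has y. Taking the neighbouring segments as reconstructed: Yovik k could go back to *k or *g; Sapani y could go back to *g or *y — the one source consistent with every daughter is *g.
Position 7: Yovik has i, Sapani has e. Sapani preserves e here (none of its changes turn any other segment into e), so the proto-segment is *e.
Position 4: Yovik has u, Sapani has o. Sapani preserves o here (none of its changes turn any other segment into o), so the proto-segment is *o.
Continuing position by position gives *geborke; check it forward:
Yovik: *geborke
  geborke → giborki   [vowel merger]
  giborki (rule 2 does not apply)
  giborki → giburki   [vowel merger]
  giburki → kiburki   [unconditioned shift]
  giving Yovik kiburki.
Sapani: *geborke > gevorke > yevorke  (by intervocalic lenition, unconditioned shift)
Only *geborke yields all of Yovik kiburki, Sapani yevorke.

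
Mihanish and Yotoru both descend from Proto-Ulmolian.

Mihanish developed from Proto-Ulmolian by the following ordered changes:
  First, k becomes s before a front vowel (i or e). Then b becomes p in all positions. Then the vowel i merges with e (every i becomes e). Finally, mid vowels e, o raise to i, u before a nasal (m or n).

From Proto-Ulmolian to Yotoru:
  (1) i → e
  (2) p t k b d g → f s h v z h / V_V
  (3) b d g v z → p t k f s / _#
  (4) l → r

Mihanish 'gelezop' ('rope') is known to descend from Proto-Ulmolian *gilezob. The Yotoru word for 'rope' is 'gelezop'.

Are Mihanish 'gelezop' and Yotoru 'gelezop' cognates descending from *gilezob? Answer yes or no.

Derive the expected Yotoru reflex of *gilezob:
Yotoru: *gilezob
  gilezob → gelezob   [vowel merger]
  gelezob (rule 2 does not apply)
  gelezob → gelezop   [final devoicing]
  gelezop → gerezop   [unconditioned shift]
  giving Yotoru gerezop.
The regular Yotoru reflex would be 'gerezop', but the attested form is 'gelezop'. The correspondence is irregular, so they are not cognates (the Yotoru form has a different source).

no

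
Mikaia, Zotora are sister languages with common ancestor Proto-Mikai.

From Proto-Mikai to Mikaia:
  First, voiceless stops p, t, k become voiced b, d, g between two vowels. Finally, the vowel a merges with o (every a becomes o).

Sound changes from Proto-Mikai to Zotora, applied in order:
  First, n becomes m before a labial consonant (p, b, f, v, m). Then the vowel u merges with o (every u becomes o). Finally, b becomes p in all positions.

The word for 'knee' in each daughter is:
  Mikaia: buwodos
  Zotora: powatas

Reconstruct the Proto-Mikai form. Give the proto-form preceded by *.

*buwatas

Position 1: Mikaia has b, Zotora has p. Taking the neighbouring segments as reconstructed: Mikaia b can only go back to *b; Zotora p could go back to *p or *b — the one source consistent with every daughter is *b.
Position 2: Mikaia has u, Zotora has o. Mikaia preserves u here (none of its changes turn any other segment into u), so the proto-segment is *u.
Position 5: Mikaia has d, Zotora has t. Zotora preserves t here (none of its changes turn any other segment into t), so the proto-segment is *t.
Verify the candidate proto-form against each daughter:
Mikaia: start from *buwatas.
  rule 1 (intervocalic voicing): buwatas → buwadas
  rule 2 (vowel merger): buwadas → buwodos
  ⇒ Mikaia buwodos
Zotora: *buwatas
  buwatas (rule 1 does not apply)
  buwatas → bowatas   [vowel merger]
  bowatas → powatas   [unconditioned shift]
  giving Zotora powatas.
Only *buwatas yields all of Mikaia buwodos, Zotora powatas.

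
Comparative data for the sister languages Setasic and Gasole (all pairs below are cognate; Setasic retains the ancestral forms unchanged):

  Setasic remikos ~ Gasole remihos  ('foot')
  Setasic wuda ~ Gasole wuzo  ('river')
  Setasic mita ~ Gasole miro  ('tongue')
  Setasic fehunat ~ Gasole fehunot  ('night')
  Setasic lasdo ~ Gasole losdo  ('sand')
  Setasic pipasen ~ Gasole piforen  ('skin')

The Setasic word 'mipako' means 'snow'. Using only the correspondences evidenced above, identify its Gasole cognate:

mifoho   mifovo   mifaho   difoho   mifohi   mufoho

mifoho

pipasen ~ piforen — Setasic p corresponds to Gasole f between vowels (before a back vowel).
fehunat ~ fehunot, lasdo ~ losdo — Setasic a corresponds to Gasole o after a consonant, before a consonant other than r, m, n, p, b, f, v.
remikos ~ remihos — Setasic k corresponds to Gasole h between vowels (before a back vowel).
Applying these to Setasic 'mipako':
  mipako → mifako   (p→f between vowels (before a back vowel))
  mifako → mifoko   (a→o after a consonant, before a consonant other than r, m, n, p, b, f, v)
  mifoko → mifoho   (k→h between vowels (before a back vowel))
So the Gasole cognate is 'mifoho'.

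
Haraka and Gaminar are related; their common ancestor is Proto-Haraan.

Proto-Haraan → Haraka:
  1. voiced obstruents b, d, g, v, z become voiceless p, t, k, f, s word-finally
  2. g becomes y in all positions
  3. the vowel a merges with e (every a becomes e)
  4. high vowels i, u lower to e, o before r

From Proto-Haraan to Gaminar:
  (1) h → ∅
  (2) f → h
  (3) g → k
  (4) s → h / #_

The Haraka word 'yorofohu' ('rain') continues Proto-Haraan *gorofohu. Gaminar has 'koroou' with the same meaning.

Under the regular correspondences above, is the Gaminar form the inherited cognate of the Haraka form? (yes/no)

Derive the expected Gaminar reflex of *gorofohu:
Gaminar: *gorofohu > gorofou > gorohou > korohou  (by h-loss, unconditioned shift, unconditioned shift)
The regular Gaminar reflex would be 'korohou', but the attested form is 'koroou'. The correspondence is irregular, so they are not cognates (the Gaminar form has a different source).

no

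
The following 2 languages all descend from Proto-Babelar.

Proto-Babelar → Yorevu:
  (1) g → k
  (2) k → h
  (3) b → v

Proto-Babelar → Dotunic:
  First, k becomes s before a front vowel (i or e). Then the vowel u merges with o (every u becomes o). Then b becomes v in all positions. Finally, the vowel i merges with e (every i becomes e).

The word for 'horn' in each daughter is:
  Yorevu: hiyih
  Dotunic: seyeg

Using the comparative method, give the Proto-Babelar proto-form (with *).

Position 1: Yorevu has h, Dotunic has s. Taking the neighbouring segments as reconstructed: Yorevu h could go back to *k or *g or *h; Dotunic s could go back to *k or *s — the one source consistent with every daughter is *k.
Position 5: Yorevu has h, Dotunic has g. Dotunic preserves g here (none of its changes turn any other segment into g), so the proto-segment is *g.
Position 4: Yorevu has i, Dotunic has e. Yorevu preserves i here (none of its changes turn any other segment into i), so the proto-segment is *i.
Continuing position by position gives *kiyig; check it forward:
Yorevu: *kiyig
  kiyig → kiyik   [unconditioned shift]
  kiyik → hiyih   [unconditioned shift]
  hiyih (rule 3 does not apply)
  giving Yorevu hiyih.
Dotunic: *kiyig
  kiyig → siyig   [palatalisation]
  siyig (rule 2 does not apply)
  siyig (rule 3 does not apply)
  siyig → seyeg   [vowel merger]
  giving Dotunic seyeg.
*kiyig is the unique common source.

*kiyig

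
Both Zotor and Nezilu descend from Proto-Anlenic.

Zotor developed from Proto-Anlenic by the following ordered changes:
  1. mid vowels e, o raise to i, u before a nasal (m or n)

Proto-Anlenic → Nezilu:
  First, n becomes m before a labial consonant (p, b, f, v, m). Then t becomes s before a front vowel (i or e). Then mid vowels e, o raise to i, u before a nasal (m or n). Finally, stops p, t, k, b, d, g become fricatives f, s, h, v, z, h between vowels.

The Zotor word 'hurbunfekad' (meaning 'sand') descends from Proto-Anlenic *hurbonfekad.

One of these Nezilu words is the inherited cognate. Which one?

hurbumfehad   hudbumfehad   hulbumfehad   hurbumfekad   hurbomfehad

Nezilu: *hurbonfekad > hurbomfekad > hurbumfekad > hurbumfehad  (by nasal place assimilation, pre-nasal raising, intervocalic lenition)

hurbumfehad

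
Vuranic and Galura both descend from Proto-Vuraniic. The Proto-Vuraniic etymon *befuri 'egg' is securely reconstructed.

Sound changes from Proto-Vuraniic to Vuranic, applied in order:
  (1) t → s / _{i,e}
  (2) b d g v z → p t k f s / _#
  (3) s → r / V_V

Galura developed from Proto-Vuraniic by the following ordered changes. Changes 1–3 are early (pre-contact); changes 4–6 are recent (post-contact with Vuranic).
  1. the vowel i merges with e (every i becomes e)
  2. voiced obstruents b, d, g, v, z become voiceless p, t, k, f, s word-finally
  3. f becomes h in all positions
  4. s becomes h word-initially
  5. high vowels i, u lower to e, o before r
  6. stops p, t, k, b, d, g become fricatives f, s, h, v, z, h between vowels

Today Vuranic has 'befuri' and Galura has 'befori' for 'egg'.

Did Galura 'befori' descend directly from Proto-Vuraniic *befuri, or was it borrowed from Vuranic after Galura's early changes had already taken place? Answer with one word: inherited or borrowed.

If inherited, *befuri would pass through all of Galura's changes:
Galura: start from *befuri.
  rule 1 (vowel merger): befuri → befure
  rule 2: no change — befure
  rule 3 (unconditioned shift): befure → behure
  rule 4: no change — behure
  rule 5 (pre-rhotic lowering): behure → behore
  rule 6: no change — behore
  ⇒ Galura behore
If borrowed from Vuranic 'befuri' after the early changes, it would undergo only the recent ones:
  rule 4 (debuccalisation): no change (befuri)
  rule 5 (pre-rhotic lowering): befuri → befori
  rule 6 (intervocalic lenition): no change (befori)
  ⇒ as a loan: befori
Galura 'befori' matches the loan outcome 'befori', not the inherited 'behore' — it skipped the early Galura changes, so it was borrowed from Vuranic.

borrowed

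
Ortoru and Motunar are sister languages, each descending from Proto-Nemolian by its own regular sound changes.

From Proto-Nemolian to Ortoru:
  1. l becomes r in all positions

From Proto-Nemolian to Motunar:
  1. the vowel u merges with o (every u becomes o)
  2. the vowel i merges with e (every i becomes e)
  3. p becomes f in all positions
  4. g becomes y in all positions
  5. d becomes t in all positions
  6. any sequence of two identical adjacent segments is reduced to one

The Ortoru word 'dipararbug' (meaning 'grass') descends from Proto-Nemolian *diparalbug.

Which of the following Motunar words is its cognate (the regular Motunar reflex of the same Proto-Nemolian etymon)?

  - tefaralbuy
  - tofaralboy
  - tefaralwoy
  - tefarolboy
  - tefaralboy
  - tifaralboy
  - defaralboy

tefaralboy

Motunar: *diparalbug > diparalbog > deparalbog > defaralbog > defaralboy > tefaralboy  (by vowel merger, vowel merger, unconditioned shift, unconditioned shift, unconditioned shift)
Only 'tefaralboy' matches the regular Motunar development of *diparalbug.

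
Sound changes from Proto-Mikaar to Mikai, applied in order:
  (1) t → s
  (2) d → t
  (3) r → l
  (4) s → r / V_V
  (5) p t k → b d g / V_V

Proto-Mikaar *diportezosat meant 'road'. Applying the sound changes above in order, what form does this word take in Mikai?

tibolsezoras

Mikai: *diportezosat > diporsezosas > tiporsezosas > tipolsezosas > tipolsezoras > tibolsezoras  (by unconditioned shift, unconditioned shift, unconditioned shift, rhotacism, intervocalic voicing)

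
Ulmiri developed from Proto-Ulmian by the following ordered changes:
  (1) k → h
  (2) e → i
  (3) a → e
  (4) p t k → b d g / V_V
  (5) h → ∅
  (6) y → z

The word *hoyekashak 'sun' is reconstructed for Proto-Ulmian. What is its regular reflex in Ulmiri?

oziese

Ulmiri: *hoyekashak > hoyehashah > hoyihashah > hoyihesheh > oyiese > oziese  (by unconditioned shift, vowel merger, vowel merger, h-loss, unconditioned shift)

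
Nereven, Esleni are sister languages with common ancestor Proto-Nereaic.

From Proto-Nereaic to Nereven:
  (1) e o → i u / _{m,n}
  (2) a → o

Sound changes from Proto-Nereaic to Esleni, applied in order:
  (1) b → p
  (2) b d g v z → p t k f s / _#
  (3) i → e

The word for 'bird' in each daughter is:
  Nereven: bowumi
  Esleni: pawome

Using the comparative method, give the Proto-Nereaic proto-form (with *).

Position 2: Nereven has o, Esleni has a. Esleni preserves a here (none of its changes turn any other segment into a), so the proto-segment is *a.
Position 6: Nereven has i, Esleni has e. Taking the neighbouring segments as reconstructed: Nereven i can only go back to *i; Esleni e could go back to *e or *i — the one source consistent with every daughter is *i.
Position 1: Nereven has b, Esleni has p. Nereven preserves b here (none of its changes turn any other segment into b), so the proto-segment is *b.
Verify the candidate proto-form against each daughter:
Nereven: *bawomi
  bawomi → bawumi   [pre-nasal raising]
  bawumi → bowumi   [vowel merger]
  giving Nereven bowumi.
Esleni: *bawomi > pawomi > pawome  (by unconditioned shift, vowel merger)
Only *bawomi yields all of Nereven bowumi, Esleni pawome.

*bawomi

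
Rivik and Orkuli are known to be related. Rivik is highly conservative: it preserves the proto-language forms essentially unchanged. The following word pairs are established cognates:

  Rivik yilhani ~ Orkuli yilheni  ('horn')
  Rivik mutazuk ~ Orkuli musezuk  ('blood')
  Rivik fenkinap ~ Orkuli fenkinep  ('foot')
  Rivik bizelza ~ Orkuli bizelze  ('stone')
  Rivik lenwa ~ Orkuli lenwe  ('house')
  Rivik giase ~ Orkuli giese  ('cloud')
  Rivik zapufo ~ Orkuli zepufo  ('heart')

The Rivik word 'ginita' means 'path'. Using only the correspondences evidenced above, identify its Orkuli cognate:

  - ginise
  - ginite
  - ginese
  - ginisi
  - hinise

mutazuk ~ musezuk — Rivik t corresponds to Orkuli s between vowels (before a back vowel).
bizelza ~ bizelze, lenwa ~ lenwe — Rivik a corresponds to Orkuli e word-finally.
Applying these to Rivik 'ginita':
  ginita → ginisa   (t→s between vowels (before a back vowel))
  ginisa → ginise   (a→e word-finally)
So the Orkuli cognate is 'ginise'.

ginise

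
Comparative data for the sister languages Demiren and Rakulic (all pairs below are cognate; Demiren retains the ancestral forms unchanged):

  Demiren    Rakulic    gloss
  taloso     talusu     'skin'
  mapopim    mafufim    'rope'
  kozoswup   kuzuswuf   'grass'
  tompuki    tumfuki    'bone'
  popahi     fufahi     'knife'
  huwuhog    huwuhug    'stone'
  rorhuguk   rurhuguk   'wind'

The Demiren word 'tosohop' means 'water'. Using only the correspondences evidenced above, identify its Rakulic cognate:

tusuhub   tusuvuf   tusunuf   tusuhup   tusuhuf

tusuhuf

taloso ~ talusu, kozoswup ~ kuzuswuf — Demiren o corresponds to Rakulic u after a consonant, before a consonant other than r, m, n, p, b, f, v.
mapopim ~ mafufim, popahi ~ fufahi — Demiren o corresponds to Rakulic u after a consonant, before a labial obstruent.
kozoswup ~ kuzuswuf — Demiren p corresponds to Rakulic f word-finally.
Applying these to Demiren 'tosohop':
  tosohop → tusohop   (o→u after a consonant, before a consonant other than r, m, n, p, b, f, v)
  tusohop → tusuhop   (o→u after a consonant, before a consonant other than r, m, n, p, b, f, v)
  tusuhop → tusuhup   (o→u after a consonant, before a labial obstruent)
  tusuhup → tusuhuf   (p→f word-finally)
So the Rakulic cognate is 'tusuhuf'.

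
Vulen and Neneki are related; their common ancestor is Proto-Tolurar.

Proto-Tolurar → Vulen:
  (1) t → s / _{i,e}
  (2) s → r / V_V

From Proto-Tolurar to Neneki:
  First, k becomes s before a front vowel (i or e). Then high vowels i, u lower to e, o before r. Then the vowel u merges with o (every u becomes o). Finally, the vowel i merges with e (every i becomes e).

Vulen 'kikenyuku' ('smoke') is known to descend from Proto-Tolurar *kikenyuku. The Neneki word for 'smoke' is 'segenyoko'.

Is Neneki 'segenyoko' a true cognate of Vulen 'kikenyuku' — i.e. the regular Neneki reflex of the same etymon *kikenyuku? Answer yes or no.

Derive the expected Neneki reflex of *kikenyuku:
Neneki: start from *kikenyuku.
  rule 1 (palatalisation): kikenyuku → sisenyuku
  rule 2: no change — sisenyuku
  rule 3 (vowel merger): sisenyuku → sisenyoko
  rule 4 (vowel merger): sisenyoko → sesenyoko
  ⇒ Neneki sesenyoko
The regular Neneki reflex would be 'sesenyoko', but the attested form is 'segenyoko'. The correspondence is irregular, so they are not cognates (the Neneki form has a different source).

no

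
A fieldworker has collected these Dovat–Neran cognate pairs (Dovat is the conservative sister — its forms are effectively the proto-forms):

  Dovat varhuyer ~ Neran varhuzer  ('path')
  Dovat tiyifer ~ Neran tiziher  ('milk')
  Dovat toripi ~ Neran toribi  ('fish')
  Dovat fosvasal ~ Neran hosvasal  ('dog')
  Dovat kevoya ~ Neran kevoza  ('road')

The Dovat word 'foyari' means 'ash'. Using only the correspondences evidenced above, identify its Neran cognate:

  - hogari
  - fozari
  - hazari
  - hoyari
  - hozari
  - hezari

fosvasal ~ hosvasal — Dovat f corresponds to Neran h word-initially before a back vowel.
kevoya ~ kevoza — Dovat y corresponds to Neran z between vowels (before a back vowel).
Applying these to Dovat 'foyari':
  foyari → hoyari   (f→h word-initially before a back vowel)
  hoyari → hozari   (y→z between vowels (before a back vowel))
So the Neran cognate is 'hozari'.

hozari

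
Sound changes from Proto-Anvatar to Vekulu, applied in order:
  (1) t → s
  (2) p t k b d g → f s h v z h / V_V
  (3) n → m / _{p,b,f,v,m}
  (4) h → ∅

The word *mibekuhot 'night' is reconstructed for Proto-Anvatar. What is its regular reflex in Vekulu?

Vekulu: *mibekuhot
  mibekuhot → mibekuhos   [unconditioned shift]
  mibekuhos → mivehuhos   [intervocalic lenition]
  mivehuhos (rule 3 does not apply)
  mivehuhos → miveuos   [h-loss]
  giving Vekulu miveuos.

miveuos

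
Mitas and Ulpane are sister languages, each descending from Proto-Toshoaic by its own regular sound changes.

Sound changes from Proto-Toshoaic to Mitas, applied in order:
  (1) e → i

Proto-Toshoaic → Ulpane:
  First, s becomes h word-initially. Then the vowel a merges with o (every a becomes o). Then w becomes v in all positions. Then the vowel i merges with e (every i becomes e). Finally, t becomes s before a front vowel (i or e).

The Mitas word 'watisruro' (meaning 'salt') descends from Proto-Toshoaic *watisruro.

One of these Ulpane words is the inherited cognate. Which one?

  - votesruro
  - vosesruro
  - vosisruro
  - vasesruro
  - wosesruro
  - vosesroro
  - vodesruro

Ulpane: start from *watisruro.
  rule 1: no change — watisruro
  rule 2 (vowel merger): watisruro → wotisruro
  rule 3 (unconditioned shift): wotisruro → votisruro
  rule 4 (vowel merger): votisruro → votesruro
  rule 5 (palatalisation): votesruro → vosesruro
  ⇒ Ulpane vosesruro
The other candidates each miss or misapply at least one Ulpane change.

vosesruro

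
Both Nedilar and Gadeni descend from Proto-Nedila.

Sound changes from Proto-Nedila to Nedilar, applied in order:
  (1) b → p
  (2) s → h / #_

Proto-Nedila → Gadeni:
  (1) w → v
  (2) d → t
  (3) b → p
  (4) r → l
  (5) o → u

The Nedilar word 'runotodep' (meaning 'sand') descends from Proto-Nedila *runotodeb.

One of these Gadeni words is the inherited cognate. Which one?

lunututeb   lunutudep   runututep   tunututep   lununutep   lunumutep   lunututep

Gadeni: *runotodeb
  runotodeb (rule 1 does not apply)
  runotodeb → runototeb   [unconditioned shift]
  runototeb → runototep   [unconditioned shift]
  runototep → lunototep   [unconditioned shift]
  lunototep → lunututep   [vowel merger]
  giving Gadeni lunututep.
Among the options, 'lunututep' alone shows every Gadeni change applied in order.

lunututep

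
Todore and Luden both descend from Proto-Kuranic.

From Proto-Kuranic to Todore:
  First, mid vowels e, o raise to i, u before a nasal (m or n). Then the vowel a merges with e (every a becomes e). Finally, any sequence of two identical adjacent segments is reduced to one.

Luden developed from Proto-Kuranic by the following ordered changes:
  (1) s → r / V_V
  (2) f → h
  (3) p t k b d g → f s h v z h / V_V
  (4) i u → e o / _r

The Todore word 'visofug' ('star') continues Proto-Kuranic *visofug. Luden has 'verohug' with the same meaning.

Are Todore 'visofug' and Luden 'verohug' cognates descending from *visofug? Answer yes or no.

yes

Derive the expected Luden reflex of *visofug:
Luden: start from *visofug.
  rule 1 (rhotacism): visofug → virofug
  rule 2 (unconditioned shift): virofug → virohug
  rule 3: no change — virohug
  rule 4 (pre-rhotic lowering): virohug → verohug
  ⇒ Luden verohug
Luden 'verohug' matches the regular reflex exactly, so the pair is cognate.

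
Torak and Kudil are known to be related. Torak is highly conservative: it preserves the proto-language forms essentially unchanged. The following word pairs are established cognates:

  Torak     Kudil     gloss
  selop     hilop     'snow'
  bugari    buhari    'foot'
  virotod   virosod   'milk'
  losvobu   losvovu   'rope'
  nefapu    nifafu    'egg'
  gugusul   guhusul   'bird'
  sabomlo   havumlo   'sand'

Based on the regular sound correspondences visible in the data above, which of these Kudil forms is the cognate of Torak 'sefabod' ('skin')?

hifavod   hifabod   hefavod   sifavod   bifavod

hifavod

selop ~ hilop — Torak s corresponds to Kudil h word-initially before a front vowel.
nefapu ~ nifafu — Torak e corresponds to Kudil i after a consonant, before a labial obstruent.
sabomlo ~ havumlo — Torak b corresponds to Kudil v between vowels (before a back vowel).
Applying these to Torak 'sefabod':
  sefabod → hefabod   (s→h word-initially before a front vowel)
  hefabod → hifabod   (e→i after a consonant, before a labial obstruent)
  hifabod → hifavod   (b→v between vowels (before a back vowel))
So the Kudil cognate is 'hifavod'.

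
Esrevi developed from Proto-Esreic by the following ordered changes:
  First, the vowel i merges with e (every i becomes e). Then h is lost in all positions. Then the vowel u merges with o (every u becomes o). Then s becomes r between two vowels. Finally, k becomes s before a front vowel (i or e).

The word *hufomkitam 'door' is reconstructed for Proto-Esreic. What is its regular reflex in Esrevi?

Esrevi: start from *hufomkitam.
  rule 1 (vowel merger): hufomkitam → hufomketam
  rule 2 (h-loss): hufomketam → ufomketam
  rule 3 (vowel merger): ufomketam → ofomketam
  rule 4: no change — ofomketam
  rule 5 (palatalisation): ofomketam → ofomsetam
  ⇒ Esrevi ofomsetam

ofomsetam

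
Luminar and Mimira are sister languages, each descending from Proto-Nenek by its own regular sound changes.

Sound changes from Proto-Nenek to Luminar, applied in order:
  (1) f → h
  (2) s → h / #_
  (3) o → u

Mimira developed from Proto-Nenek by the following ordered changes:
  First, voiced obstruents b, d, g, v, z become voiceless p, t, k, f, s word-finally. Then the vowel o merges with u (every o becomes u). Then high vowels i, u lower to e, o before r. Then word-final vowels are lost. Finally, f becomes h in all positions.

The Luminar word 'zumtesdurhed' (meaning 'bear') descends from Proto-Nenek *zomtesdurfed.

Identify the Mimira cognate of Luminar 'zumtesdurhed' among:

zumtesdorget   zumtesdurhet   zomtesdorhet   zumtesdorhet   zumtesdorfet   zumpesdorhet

zumtesdorhet

Mimira: start from *zomtesdurfed.
  rule 1 (final devoicing): zomtesdurfed → zomtesdurfet
  rule 2 (vowel merger): zomtesdurfet → zumtesdurfet
  rule 3 (pre-rhotic lowering): zumtesdurfet → zumtesdorfet
  rule 4: no change — zumtesdorfet
  rule 5 (unconditioned shift): zumtesdorfet → zumtesdorhet
  ⇒ Mimira zumtesdorhet
The other candidates each miss or misapply at least one Mimira change.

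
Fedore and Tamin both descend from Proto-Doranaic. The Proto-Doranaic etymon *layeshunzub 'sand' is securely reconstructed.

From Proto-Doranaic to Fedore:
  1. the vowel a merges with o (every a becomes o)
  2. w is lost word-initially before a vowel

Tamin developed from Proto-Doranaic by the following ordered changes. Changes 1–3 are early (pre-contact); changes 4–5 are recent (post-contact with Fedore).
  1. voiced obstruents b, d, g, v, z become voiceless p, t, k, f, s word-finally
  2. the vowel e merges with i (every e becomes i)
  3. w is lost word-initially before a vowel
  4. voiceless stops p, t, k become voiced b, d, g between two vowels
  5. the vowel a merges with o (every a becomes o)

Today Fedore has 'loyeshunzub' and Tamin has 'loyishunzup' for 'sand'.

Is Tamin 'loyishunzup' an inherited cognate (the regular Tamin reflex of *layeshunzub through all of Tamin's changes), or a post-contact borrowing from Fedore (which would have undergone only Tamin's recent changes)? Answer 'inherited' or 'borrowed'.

If inherited, *layeshunzub would pass through all of Tamin's changes:
Tamin: *layeshunzub > layeshunzup > layishunzup > loyishunzup  (by final devoicing, vowel merger, vowel merger)
If borrowed from Fedore 'loyeshunzub' after the early changes, it would undergo only the recent ones:
  rule 4 (intervocalic voicing): no change (loyeshunzub)
  rule 5 (vowel merger): no change (loyeshunzub)
  ⇒ as a loan: loyeshunzub
Tamin 'loyishunzup' matches the inherited outcome exactly, so it is an inherited cognate, not a loan.

inherited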